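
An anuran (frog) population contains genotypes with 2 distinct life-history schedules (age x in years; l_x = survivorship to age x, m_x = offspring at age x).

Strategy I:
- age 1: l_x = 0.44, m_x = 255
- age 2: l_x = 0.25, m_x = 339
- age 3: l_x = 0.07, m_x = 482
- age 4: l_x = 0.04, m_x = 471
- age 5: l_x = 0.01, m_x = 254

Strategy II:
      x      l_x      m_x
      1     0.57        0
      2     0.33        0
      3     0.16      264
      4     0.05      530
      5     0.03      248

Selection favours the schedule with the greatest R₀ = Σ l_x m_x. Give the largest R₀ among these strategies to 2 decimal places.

252.07

Strategy I: R₀ = 0.44×255 + 0.25×339 + 0.07×482 + 0.04×471 + 0.01×254 = 252.0700
Strategy II: R₀ = 0.57×0 + 0.33×0 + 0.16×264 + 0.05×530 + 0.03×248 = 76.1800
Highest R₀: strategy I with 252.0700.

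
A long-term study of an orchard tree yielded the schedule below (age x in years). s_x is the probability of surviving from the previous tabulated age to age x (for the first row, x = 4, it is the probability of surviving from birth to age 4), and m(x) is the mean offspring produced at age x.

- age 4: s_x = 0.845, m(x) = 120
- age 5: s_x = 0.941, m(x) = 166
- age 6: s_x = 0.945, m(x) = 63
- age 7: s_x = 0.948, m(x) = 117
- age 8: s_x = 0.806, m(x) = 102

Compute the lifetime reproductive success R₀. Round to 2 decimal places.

422.64

Survivorship from birth: l_x = s_4·s_5·…·s_x.
  l_4 = 0.84500
  l_5 = 0.79514
  l_6 = 0.75141
  l_7 = 0.71234
  l_8 = 0.57414
R₀ = Σ l_x m(x):
  age 4: 0.84500 × 120 = 101.4000
  age 5: 0.79514 × 166 = 131.9932
  age 6: 0.75141 × 63 = 47.3388
  age 7: 0.71234 × 117 = 83.3438
  age 8: 0.57414 × 102 = 58.5623
R₀ = 101.4000 + 131.9932 + 47.3388 + 83.3438 + 58.5623 = 422.6381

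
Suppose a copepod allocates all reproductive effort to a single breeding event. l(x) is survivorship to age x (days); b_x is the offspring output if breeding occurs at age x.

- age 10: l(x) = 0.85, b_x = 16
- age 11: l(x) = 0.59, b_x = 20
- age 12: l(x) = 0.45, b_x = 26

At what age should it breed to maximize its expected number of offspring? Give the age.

10

Expected offspring if breeding at age x = l(x) × b_x:
  age 10: 0.85 × 16 = 13.600
  age 11: 0.59 × 20 = 11.800
  age 12: 0.45 × 26 = 11.700
Maximum at age 10 (13.600).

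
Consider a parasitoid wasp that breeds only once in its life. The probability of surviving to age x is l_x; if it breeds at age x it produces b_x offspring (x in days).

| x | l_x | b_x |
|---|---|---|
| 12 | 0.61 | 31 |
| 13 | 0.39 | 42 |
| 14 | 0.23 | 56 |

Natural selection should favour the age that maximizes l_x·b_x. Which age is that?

12

Expected offspring if breeding at age x = l_x × b_x:
  age 12: 0.61 × 31 = 18.910
  age 13: 0.39 × 42 = 16.380
  age 14: 0.23 × 56 = 12.880
Maximum at age 12 (18.910).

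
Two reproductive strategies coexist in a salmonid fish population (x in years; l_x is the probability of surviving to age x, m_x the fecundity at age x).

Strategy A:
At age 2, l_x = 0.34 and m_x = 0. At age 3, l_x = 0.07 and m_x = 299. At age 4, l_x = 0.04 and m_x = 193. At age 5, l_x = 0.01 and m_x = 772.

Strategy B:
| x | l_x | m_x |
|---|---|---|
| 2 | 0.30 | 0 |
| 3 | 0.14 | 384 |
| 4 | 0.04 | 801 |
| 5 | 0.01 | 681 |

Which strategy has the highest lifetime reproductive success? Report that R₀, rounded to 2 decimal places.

Strategy A: R₀ = 0.34×0 + 0.07×299 + 0.04×193 + 0.01×772 = 36.3700
Strategy B: R₀ = 0.30×0 + 0.14×384 + 0.04×801 + 0.01×681 = 92.6100
Highest R₀: strategy B with 92.6100.

92.61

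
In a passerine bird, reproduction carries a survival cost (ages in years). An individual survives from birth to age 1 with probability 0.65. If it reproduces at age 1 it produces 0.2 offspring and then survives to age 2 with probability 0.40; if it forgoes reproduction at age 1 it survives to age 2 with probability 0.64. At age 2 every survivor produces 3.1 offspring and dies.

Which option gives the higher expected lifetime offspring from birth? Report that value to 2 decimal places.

breed at age 1: R₀ = 0.65 × (0.2 + 0.40 × 3.1) = 0.65 × 1.4400 = 0.9360
delay to age 2: R₀ = 0.65 × (0.64 × 3.1) = 0.65 × 1.9840 = 1.2896
Higher: delay to age 2 (1.2896).

1.29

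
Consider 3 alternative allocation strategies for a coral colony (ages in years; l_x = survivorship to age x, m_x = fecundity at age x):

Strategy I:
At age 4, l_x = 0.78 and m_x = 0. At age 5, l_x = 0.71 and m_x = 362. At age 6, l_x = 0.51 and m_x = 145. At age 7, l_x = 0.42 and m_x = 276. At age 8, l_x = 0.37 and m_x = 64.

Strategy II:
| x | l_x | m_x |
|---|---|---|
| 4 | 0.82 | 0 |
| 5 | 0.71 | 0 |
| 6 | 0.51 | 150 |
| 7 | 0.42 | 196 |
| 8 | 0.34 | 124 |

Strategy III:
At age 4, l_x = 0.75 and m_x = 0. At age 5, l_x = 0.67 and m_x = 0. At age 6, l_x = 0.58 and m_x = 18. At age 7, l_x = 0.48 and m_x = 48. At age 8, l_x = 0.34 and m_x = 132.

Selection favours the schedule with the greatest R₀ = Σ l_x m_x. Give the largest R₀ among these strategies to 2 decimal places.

470.57

Strategy I: R₀ = 0.78×0 + 0.71×362 + 0.51×145 + 0.42×276 + 0.37×64 = 470.5700
Strategy II: R₀ = 0.82×0 + 0.71×0 + 0.51×150 + 0.42×196 + 0.34×124 = 200.9800
Strategy III: R₀ = 0.75×0 + 0.67×0 + 0.58×18 + 0.48×48 + 0.34×132 = 78.3600
Highest R₀: strategy I with 470.5700.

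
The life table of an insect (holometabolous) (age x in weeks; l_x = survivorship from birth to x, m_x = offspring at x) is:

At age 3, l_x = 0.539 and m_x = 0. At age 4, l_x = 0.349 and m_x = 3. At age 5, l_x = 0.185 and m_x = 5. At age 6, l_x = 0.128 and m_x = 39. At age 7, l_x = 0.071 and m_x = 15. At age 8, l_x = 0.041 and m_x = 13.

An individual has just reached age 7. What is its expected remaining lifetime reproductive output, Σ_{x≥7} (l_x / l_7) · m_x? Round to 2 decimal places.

22.51

l_7 = 0.071. Conditional survival from age 7 to x is l_x / l_7.
  x=7: (0.071/0.071) × 15 = 15.0000
  x=8: (0.041/0.071) × 13 = 7.5070
Sum = 15.0000 + 7.5070 = 22.5070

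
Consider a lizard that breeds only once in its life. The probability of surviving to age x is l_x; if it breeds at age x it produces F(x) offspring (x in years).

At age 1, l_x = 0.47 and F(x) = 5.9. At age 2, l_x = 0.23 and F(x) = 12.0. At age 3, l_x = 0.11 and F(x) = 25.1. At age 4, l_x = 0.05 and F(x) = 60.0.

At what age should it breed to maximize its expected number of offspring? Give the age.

4

Expected offspring if breeding at age x = l_x × F(x):
  age 1: 0.47 × 5.9 = 2.773
  age 2: 0.23 × 12.0 = 2.760
  age 3: 0.11 × 25.1 = 2.761
  age 4: 0.05 × 60.0 = 3.000
Maximum at age 4 (3.000).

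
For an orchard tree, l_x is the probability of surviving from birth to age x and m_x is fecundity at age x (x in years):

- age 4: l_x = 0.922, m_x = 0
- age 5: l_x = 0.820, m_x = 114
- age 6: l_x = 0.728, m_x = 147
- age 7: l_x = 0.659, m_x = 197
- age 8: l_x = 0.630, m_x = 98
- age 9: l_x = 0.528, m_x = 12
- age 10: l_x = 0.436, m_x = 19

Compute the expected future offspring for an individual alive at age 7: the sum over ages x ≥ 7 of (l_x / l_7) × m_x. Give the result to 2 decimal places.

312.87

l_7 = 0.659. Conditional survival from age 7 to x is l_x / l_7.
  x=7: (0.659/0.659) × 197 = 197.0000
  x=8: (0.630/0.659) × 98 = 93.6874
  x=9: (0.528/0.659) × 12 = 9.6146
  x=10: (0.436/0.659) × 19 = 12.5706
Sum = 197.0000 + 93.6874 + 9.6146 + 12.5706 = 312.8725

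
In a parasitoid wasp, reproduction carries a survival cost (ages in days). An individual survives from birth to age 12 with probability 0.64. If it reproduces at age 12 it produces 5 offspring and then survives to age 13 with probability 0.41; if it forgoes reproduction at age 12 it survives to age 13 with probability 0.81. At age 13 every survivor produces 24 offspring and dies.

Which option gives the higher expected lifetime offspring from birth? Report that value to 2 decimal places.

12.44

breed at age 12: R₀ = 0.64 × (5 + 0.41 × 24) = 0.64 × 14.8400 = 9.4976
delay to age 13: R₀ = 0.64 × (0.81 × 24) = 0.64 × 19.4400 = 12.4416
Higher: delay to age 13 (12.4416).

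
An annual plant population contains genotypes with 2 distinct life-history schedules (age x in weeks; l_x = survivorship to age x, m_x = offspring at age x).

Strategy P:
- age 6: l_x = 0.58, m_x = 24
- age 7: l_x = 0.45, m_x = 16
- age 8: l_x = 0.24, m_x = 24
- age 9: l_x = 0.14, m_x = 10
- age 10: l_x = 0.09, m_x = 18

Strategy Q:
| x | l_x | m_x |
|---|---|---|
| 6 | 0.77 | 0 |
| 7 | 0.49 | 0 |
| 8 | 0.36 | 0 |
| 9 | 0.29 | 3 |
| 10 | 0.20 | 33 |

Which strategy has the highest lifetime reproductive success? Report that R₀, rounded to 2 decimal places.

Strategy P: R₀ = 0.58×24 + 0.45×16 + 0.24×24 + 0.14×10 + 0.09×18 = 29.9000
Strategy Q: R₀ = 0.77×0 + 0.49×0 + 0.36×0 + 0.29×3 + 0.20×33 = 7.4700
Highest R₀: strategy P with 29.9000.

29.90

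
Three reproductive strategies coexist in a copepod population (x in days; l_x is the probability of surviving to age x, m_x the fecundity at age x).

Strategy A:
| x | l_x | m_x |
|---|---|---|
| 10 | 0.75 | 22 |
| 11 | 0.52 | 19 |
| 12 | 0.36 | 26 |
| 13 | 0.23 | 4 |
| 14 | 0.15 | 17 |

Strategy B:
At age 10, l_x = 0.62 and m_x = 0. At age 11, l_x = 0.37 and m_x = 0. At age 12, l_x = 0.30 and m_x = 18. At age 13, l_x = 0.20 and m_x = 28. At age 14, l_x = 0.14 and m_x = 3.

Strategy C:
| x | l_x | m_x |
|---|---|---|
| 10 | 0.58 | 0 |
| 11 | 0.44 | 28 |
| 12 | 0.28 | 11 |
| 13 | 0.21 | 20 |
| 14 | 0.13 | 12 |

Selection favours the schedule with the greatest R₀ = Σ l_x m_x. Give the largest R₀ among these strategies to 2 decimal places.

39.21

Strategy A: R₀ = 0.75×22 + 0.52×19 + 0.36×26 + 0.23×4 + 0.15×17 = 39.2100
Strategy B: R₀ = 0.62×0 + 0.37×0 + 0.30×18 + 0.20×28 + 0.14×3 = 11.4200
Strategy C: R₀ = 0.58×0 + 0.44×28 + 0.28×11 + 0.21×20 + 0.13×12 = 21.1600
Highest R₀: strategy A with 39.2100.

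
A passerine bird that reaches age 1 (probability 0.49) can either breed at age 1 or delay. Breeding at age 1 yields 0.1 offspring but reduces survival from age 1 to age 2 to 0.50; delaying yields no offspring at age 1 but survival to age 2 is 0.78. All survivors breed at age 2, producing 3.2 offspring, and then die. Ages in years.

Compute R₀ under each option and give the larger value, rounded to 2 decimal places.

breed at age 1: R₀ = 0.49 × (0.1 + 0.50 × 3.2) = 0.49 × 1.7000 = 0.8330
delay to age 2: R₀ = 0.49 × (0.78 × 3.2) = 0.49 × 2.4960 = 1.2230
Higher: delay to age 2 (1.2230).

1.22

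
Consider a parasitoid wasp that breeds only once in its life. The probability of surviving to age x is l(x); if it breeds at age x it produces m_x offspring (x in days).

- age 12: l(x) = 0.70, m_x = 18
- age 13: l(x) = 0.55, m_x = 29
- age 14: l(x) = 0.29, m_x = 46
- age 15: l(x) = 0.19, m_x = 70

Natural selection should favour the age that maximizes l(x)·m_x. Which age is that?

13

Expected offspring if breeding at age x = l(x) × m_x:
  age 12: 0.70 × 18 = 12.600
  age 13: 0.55 × 29 = 15.950
  age 14: 0.29 × 46 = 13.340
  age 15: 0.19 × 70 = 13.300
Maximum at age 13 (15.950).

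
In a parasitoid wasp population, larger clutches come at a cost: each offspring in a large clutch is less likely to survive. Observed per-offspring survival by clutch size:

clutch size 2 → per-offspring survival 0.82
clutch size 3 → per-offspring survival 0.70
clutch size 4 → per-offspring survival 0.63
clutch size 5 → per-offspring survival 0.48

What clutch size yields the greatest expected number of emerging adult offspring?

Expected emerging adult offspring = c × s(c):
  c=2: 2 × 0.82 = 1.640
  c=3: 3 × 0.70 = 2.100
  c=4: 4 × 0.63 = 2.520
  c=5: 5 × 0.48 = 2.400
Maximum at c = 4 (2.520 emerging adult offspring).

4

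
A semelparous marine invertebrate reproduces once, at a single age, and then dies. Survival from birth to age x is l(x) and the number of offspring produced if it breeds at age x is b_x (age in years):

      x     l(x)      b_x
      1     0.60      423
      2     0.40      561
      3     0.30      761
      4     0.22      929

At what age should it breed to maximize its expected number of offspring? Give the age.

Expected offspring if breeding at age x = l(x) × b_x:
  age 1: 0.60 × 423 = 253.800
  age 2: 0.40 × 561 = 224.400
  age 3: 0.30 × 761 = 228.300
  age 4: 0.22 × 929 = 204.380
Maximum at age 1 (253.800).

1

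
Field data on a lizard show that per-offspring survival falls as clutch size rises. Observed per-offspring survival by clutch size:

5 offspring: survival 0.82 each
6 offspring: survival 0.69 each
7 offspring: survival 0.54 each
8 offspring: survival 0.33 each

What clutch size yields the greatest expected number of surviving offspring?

Expected surviving offspring = c × s(c):
  c=5: 5 × 0.82 = 4.100
  c=6: 6 × 0.69 = 4.140
  c=7: 7 × 0.54 = 3.780
  c=8: 8 × 0.33 = 2.640
Maximum at c = 6 (4.140 surviving offspring).

6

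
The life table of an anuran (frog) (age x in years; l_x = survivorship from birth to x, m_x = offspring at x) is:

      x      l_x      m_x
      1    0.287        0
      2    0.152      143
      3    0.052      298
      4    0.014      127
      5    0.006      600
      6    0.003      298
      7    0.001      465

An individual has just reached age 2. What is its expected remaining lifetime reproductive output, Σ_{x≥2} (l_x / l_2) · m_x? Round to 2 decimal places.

289.27

l_2 = 0.152. Conditional survival from age 2 to x is l_x / l_2.
  x=2: (0.152/0.152) × 143 = 143.0000
  x=3: (0.052/0.152) × 298 = 101.9474
  x=4: (0.014/0.152) × 127 = 11.6974
  x=5: (0.006/0.152) × 600 = 23.6842
  x=6: (0.003/0.152) × 298 = 5.8816
  x=7: (0.001/0.152) × 465 = 3.0592
Sum = 143.0000 + 101.9474 + 11.6974 + 23.6842 + 5.8816 + 3.0592 = 289.2697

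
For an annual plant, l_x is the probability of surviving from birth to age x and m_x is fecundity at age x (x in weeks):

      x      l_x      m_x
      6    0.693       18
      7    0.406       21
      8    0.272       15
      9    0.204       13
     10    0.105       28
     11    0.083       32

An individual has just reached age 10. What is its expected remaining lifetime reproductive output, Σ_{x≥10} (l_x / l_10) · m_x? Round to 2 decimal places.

53.30

l_10 = 0.105. Conditional survival from age 10 to x is l_x / l_10.
  x=10: (0.105/0.105) × 28 = 28.0000
  x=11: (0.083/0.105) × 32 = 25.2952
Sum = 28.0000 + 25.2952 = 53.2952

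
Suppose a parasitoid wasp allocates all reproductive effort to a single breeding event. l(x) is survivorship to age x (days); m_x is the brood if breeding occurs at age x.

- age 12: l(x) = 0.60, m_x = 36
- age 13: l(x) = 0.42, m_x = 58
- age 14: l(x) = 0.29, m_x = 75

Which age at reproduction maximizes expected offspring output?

Expected offspring if breeding at age x = l(x) × m_x:
  age 12: 0.60 × 36 = 21.600
  age 13: 0.42 × 58 = 24.360
  age 14: 0.29 × 75 = 21.750
Maximum at age 13 (24.360).

13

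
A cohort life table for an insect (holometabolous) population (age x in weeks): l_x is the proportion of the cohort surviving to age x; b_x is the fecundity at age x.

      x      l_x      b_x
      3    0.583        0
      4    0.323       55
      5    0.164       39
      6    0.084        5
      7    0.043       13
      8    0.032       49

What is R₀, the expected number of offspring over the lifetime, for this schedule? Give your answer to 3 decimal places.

R₀ = Σ l_x b_x:
  age 3: 0.583 × 0 = 0.0000
  age 4: 0.323 × 55 = 17.7650
  age 5: 0.164 × 39 = 6.3960
  age 6: 0.084 × 5 = 0.4200
  age 7: 0.043 × 13 = 0.5590
  age 8: 0.032 × 49 = 1.5680
R₀ = 0.0000 + 17.7650 + 6.3960 + 0.4200 + 0.5590 + 1.5680 = 26.7080

26.708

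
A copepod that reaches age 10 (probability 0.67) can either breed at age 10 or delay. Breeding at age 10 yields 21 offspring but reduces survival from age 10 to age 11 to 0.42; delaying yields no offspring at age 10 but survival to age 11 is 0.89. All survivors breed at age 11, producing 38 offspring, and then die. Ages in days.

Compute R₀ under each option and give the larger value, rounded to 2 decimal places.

24.76

breed at age 10: R₀ = 0.67 × (21 + 0.42 × 38) = 0.67 × 36.9600 = 24.7632
delay to age 11: R₀ = 0.67 × (0.89 × 38) = 0.67 × 33.8200 = 22.6594
Higher: breed at age 10 (24.7632).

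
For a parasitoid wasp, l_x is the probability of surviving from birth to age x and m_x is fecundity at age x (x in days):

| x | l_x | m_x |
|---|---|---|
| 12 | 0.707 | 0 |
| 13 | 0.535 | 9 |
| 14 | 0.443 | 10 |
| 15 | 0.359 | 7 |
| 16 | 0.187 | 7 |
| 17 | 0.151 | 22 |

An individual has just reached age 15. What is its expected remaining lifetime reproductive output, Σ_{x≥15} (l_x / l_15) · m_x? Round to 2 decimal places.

19.90

l_15 = 0.359. Conditional survival from age 15 to x is l_x / l_15.
  x=15: (0.359/0.359) × 7 = 7.0000
  x=16: (0.187/0.359) × 7 = 3.6462
  x=17: (0.151/0.359) × 22 = 9.2535
Sum = 7.0000 + 3.6462 + 9.2535 = 19.8997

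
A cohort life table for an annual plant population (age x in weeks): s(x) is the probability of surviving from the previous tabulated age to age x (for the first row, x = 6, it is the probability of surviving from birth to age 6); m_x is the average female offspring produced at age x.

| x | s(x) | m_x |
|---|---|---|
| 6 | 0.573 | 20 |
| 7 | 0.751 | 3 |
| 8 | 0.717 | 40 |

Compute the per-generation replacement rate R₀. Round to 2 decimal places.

25.09

Survivorship from birth: l_x = s_6·s_7·…·s_x.
  l_6 = 0.57300
  l_7 = 0.43032
  l_8 = 0.30854
R₀ = Σ l_x m_x:
  age 6: 0.57300 × 20 = 11.4600
  age 7: 0.43032 × 3 = 1.2910
  age 8: 0.30854 × 40 = 12.3416
R₀ = 11.4600 + 1.2910 + 12.3416 = 25.0926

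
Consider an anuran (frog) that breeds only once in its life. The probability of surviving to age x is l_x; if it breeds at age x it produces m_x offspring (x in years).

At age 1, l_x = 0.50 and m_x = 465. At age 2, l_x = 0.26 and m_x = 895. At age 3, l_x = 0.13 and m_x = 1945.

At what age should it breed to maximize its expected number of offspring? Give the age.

Expected offspring if breeding at age x = l_x × m_x:
  age 1: 0.50 × 465 = 232.500
  age 2: 0.26 × 895 = 232.700
  age 3: 0.13 × 1945 = 252.850
Maximum at age 3 (252.850).

3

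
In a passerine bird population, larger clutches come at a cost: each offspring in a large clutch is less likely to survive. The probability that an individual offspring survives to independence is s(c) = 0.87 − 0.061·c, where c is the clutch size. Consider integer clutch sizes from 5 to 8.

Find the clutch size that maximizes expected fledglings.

Expected fledglings = c × s(c):
  c=5: 5 × 0.565 = 2.825
  c=6: 6 × 0.504 = 3.024
  c=7: 7 × 0.443 = 3.101
  c=8: 8 × 0.382 = 3.056
Maximum at c = 7 (3.101 fledglings).

7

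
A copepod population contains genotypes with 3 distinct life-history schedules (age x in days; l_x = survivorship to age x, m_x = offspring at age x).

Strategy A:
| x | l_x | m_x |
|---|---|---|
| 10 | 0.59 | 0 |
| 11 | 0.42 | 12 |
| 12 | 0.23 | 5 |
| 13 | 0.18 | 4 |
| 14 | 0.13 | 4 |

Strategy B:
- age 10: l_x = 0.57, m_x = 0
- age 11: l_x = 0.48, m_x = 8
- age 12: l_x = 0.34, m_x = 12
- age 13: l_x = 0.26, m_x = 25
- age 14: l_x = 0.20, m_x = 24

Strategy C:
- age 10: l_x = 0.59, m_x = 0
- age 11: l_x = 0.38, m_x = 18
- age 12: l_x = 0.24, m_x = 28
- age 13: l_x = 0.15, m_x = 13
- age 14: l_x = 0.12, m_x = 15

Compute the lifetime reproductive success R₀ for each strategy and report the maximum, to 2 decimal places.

19.22

Strategy A: R₀ = 0.59×0 + 0.42×12 + 0.23×5 + 0.18×4 + 0.13×4 = 7.4300
Strategy B: R₀ = 0.57×0 + 0.48×8 + 0.34×12 + 0.26×25 + 0.20×24 = 19.2200
Strategy C: R₀ = 0.59×0 + 0.38×18 + 0.24×28 + 0.15×13 + 0.12×15 = 17.3100
Highest R₀: strategy B with 19.2200.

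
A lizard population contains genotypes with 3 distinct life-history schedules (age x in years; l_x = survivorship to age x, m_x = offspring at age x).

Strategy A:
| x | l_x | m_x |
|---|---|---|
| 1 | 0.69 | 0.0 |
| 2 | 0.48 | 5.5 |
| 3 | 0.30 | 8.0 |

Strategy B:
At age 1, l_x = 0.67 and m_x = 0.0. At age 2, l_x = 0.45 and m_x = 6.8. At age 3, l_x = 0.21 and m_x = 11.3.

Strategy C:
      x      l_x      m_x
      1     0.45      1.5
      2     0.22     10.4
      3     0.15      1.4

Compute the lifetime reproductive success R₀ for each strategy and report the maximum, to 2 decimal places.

5.43

Strategy A: R₀ = 0.69×0.0 + 0.48×5.5 + 0.30×8.0 = 5.0400
Strategy B: R₀ = 0.67×0.0 + 0.45×6.8 + 0.21×11.3 = 5.4330
Strategy C: R₀ = 0.45×1.5 + 0.22×10.4 + 0.15×1.4 = 3.1730
Highest R₀: strategy B with 5.4330.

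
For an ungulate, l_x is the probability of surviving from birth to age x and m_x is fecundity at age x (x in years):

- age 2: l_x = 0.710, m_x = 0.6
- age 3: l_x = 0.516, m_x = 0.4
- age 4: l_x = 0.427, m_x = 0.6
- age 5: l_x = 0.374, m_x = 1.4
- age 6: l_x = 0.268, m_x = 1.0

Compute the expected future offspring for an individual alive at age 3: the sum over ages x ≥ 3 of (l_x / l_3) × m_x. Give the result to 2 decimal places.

l_3 = 0.516. Conditional survival from age 3 to x is l_x / l_3.
  x=3: (0.516/0.516) × 0.4 = 0.4000
  x=4: (0.427/0.516) × 0.6 = 0.4965
  x=5: (0.374/0.516) × 1.4 = 1.0147
  x=6: (0.268/0.516) × 1.0 = 0.5194
Sum = 0.4000 + 0.4965 + 1.0147 + 0.5194 = 2.4306

2.43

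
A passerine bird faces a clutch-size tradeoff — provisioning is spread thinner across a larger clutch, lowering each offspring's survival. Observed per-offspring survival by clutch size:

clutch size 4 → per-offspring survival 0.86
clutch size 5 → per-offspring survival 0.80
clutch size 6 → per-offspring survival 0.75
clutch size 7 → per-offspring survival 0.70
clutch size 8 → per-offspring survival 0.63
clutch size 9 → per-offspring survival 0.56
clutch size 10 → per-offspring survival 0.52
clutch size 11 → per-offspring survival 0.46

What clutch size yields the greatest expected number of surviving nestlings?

Expected surviving nestlings = c × s(c):
  c=4: 4 × 0.86 = 3.440
  c=5: 5 × 0.80 = 4.000
  c=6: 6 × 0.75 = 4.500
  c=7: 7 × 0.70 = 4.900
  c=8: 8 × 0.63 = 5.040
  c=9: 9 × 0.56 = 5.040
  c=10: 10 × 0.52 = 5.200
  c=11: 11 × 0.46 = 5.060
Maximum at c = 10 (5.200 surviving nestlings).

10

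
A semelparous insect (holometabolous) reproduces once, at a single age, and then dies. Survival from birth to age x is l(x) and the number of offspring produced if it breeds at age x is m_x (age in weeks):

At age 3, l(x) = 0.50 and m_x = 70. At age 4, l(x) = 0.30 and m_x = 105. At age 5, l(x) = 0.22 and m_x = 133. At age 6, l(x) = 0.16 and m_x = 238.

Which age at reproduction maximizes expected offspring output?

6

Expected offspring if breeding at age x = l(x) × m_x:
  age 3: 0.50 × 70 = 35.000
  age 4: 0.30 × 105 = 31.500
  age 5: 0.22 × 133 = 29.260
  age 6: 0.16 × 238 = 38.080
Maximum at age 6 (38.080).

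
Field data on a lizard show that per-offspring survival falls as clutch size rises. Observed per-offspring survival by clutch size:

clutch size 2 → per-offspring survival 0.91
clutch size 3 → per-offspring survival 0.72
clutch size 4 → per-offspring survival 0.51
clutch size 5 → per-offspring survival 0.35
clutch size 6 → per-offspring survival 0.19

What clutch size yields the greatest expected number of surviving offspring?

Expected surviving offspring = c × s(c):
  c=2: 2 × 0.91 = 1.820
  c=3: 3 × 0.72 = 2.160
  c=4: 4 × 0.51 = 2.040
  c=5: 5 × 0.35 = 1.750
  c=6: 6 × 0.19 = 1.140
Maximum at c = 3 (2.160 surviving offspring).

3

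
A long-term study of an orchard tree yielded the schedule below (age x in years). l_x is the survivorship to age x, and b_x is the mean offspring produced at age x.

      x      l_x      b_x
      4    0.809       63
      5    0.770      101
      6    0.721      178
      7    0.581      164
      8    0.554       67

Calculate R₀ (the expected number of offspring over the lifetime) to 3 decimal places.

389.477

R₀ = Σ l_x b_x:
  age 4: 0.809 × 63 = 50.9670
  age 5: 0.770 × 101 = 77.7700
  age 6: 0.721 × 178 = 128.3380
  age 7: 0.581 × 164 = 95.2840
  age 8: 0.554 × 67 = 37.1180
R₀ = 50.9670 + 77.7700 + 128.3380 + 95.2840 + 37.1180 = 389.4770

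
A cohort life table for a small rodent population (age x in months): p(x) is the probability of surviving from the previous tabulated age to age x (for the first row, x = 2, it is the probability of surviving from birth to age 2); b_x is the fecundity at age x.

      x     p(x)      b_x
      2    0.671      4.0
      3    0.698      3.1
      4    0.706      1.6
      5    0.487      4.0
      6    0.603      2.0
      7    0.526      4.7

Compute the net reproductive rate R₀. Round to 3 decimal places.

5.743

Survivorship from birth: l_x = p_2·p_3·…·p_x.
  l_2 = 0.67100
  l_3 = 0.46836
  l_4 = 0.33066
  l_5 = 0.16103
  l_6 = 0.09710
  l_7 = 0.05108
R₀ = Σ l_x b_x:
  age 2: 0.67100 × 4.0 = 2.6840
  age 3: 0.46836 × 3.1 = 1.4519
  age 4: 0.33066 × 1.6 = 0.5291
  age 5: 0.16103 × 4.0 = 0.6441
  age 6: 0.09710 × 2.0 = 0.1942
  age 7: 0.05108 × 4.7 = 0.2401
R₀ = 2.6840 + 1.4519 + 0.5291 + 0.6441 + 0.1942 + 0.2401 = 5.7434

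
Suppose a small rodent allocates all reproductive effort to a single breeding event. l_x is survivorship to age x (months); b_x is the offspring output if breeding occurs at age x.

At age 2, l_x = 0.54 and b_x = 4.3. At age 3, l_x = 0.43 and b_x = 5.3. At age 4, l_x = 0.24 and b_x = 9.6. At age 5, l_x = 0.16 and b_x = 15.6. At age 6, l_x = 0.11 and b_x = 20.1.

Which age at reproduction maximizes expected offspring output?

5

Expected offspring if breeding at age x = l_x × b_x:
  age 2: 0.54 × 4.3 = 2.322
  age 3: 0.43 × 5.3 = 2.279
  age 4: 0.24 × 9.6 = 2.304
  age 5: 0.16 × 15.6 = 2.496
  age 6: 0.11 × 20.1 = 2.211
Maximum at age 5 (2.496).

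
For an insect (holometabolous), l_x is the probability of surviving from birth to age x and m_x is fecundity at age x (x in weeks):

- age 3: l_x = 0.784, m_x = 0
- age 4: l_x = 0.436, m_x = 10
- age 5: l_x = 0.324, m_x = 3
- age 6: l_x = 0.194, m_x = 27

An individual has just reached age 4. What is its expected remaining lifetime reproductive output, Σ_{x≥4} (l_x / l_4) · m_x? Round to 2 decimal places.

l_4 = 0.436. Conditional survival from age 4 to x is l_x / l_4.
  x=4: (0.436/0.436) × 10 = 10.0000
  x=5: (0.324/0.436) × 3 = 2.2294
  x=6: (0.194/0.436) × 27 = 12.0138
Sum = 10.0000 + 2.2294 + 12.0138 = 24.2431

24.24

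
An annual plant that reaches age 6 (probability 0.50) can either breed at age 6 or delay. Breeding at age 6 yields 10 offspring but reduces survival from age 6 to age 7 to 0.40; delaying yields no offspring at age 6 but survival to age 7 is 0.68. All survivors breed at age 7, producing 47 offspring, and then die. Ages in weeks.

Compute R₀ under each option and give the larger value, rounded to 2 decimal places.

breed at age 6: R₀ = 0.50 × (10 + 0.40 × 47) = 0.50 × 28.8000 = 14.4000
delay to age 7: R₀ = 0.50 × (0.68 × 47) = 0.50 × 31.9600 = 15.9800
Higher: delay to age 7 (15.9800).

15.98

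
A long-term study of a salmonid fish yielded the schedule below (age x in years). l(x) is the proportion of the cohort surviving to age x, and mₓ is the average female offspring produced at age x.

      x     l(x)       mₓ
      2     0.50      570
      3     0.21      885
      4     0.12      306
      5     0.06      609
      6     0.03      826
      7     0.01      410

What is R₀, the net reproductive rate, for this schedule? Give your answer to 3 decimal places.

R₀ = Σ l(x) mₓ:
  age 2: 0.50 × 570 = 285.0000
  age 3: 0.21 × 885 = 185.8500
  age 4: 0.12 × 306 = 36.7200
  age 5: 0.06 × 609 = 36.5400
  age 6: 0.03 × 826 = 24.7800
  age 7: 0.01 × 410 = 4.1000
R₀ = 285.0000 + 185.8500 + 36.7200 + 36.5400 + 24.7800 + 4.1000 = 572.9900

572.990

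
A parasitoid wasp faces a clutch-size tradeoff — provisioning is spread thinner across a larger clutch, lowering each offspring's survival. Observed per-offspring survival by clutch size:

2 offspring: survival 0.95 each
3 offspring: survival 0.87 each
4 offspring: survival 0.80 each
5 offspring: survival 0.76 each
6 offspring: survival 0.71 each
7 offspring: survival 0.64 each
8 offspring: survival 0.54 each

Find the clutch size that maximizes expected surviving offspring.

7

Expected surviving offspring = c × s(c):
  c=2: 2 × 0.95 = 1.900
  c=3: 3 × 0.87 = 2.610
  c=4: 4 × 0.80 = 3.200
  c=5: 5 × 0.76 = 3.800
  c=6: 6 × 0.71 = 4.260
  c=7: 7 × 0.64 = 4.480
  c=8: 8 × 0.54 = 4.320
Maximum at c = 7 (4.480 surviving offspring).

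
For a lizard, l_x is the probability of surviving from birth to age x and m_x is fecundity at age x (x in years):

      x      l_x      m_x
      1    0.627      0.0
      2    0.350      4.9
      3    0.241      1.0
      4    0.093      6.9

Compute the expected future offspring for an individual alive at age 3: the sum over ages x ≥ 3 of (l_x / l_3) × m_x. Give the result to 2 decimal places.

l_3 = 0.241. Conditional survival from age 3 to x is l_x / l_3.
  x=3: (0.241/0.241) × 1.0 = 1.0000
  x=4: (0.093/0.241) × 6.9 = 2.6627
Sum = 1.0000 + 2.6627 = 3.6627

3.66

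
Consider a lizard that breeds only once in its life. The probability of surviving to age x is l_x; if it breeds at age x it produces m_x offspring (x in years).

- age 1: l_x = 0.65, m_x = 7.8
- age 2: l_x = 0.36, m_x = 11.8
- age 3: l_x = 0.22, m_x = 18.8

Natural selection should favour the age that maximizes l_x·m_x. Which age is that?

1

Expected offspring if breeding at age x = l_x × m_x:
  age 1: 0.65 × 7.8 = 5.070
  age 2: 0.36 × 11.8 = 4.248
  age 3: 0.22 × 18.8 = 4.136
Maximum at age 1 (5.070).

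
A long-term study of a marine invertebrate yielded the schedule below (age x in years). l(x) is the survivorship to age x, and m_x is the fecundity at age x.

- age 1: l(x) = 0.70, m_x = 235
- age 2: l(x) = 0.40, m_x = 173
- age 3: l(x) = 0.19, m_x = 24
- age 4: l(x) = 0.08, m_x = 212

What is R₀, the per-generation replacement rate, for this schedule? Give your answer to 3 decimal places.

255.220

R₀ = Σ l(x) m_x:
  age 1: 0.70 × 235 = 164.5000
  age 2: 0.40 × 173 = 69.2000
  age 3: 0.19 × 24 = 4.5600
  age 4: 0.08 × 212 = 16.9600
R₀ = 164.5000 + 69.2000 + 4.5600 + 16.9600 = 255.2200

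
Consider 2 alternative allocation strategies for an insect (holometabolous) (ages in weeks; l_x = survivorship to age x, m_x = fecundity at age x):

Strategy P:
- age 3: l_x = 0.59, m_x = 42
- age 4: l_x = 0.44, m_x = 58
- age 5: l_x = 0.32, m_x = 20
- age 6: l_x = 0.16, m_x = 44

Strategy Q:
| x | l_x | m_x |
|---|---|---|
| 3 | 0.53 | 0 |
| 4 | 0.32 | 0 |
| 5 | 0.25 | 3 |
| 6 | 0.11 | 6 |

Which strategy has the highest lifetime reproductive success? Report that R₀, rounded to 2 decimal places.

Strategy P: R₀ = 0.59×42 + 0.44×58 + 0.32×20 + 0.16×44 = 63.7400
Strategy Q: R₀ = 0.53×0 + 0.32×0 + 0.25×3 + 0.11×6 = 1.4100
Highest R₀: strategy P with 63.7400.

63.74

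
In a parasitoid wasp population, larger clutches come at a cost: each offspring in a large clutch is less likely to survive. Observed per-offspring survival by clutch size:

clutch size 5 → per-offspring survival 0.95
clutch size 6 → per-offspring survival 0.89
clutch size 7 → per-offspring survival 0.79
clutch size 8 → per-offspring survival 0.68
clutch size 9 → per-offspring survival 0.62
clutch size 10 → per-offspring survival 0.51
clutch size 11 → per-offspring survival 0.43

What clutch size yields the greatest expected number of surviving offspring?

Expected surviving offspring = c × s(c):
  c=5: 5 × 0.95 = 4.750
  c=6: 6 × 0.89 = 5.340
  c=7: 7 × 0.79 = 5.530
  c=8: 8 × 0.68 = 5.440
  c=9: 9 × 0.62 = 5.580
  c=10: 10 × 0.51 = 5.100
  c=11: 11 × 0.43 = 4.730
Maximum at c = 9 (5.580 surviving offspring).

9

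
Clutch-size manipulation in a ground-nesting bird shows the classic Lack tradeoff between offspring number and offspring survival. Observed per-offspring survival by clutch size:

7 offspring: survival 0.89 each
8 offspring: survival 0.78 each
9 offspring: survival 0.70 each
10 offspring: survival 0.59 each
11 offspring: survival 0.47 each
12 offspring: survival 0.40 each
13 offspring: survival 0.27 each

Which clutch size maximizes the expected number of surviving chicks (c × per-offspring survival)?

Expected surviving chicks = c × s(c):
  c=7: 7 × 0.89 = 6.230
  c=8: 8 × 0.78 = 6.240
  c=9: 9 × 0.70 = 6.300
  c=10: 10 × 0.59 = 5.900
  c=11: 11 × 0.47 = 5.170
  c=12: 12 × 0.40 = 4.800
  c=13: 13 × 0.27 = 3.510
Maximum at c = 9 (6.300 surviving chicks).

9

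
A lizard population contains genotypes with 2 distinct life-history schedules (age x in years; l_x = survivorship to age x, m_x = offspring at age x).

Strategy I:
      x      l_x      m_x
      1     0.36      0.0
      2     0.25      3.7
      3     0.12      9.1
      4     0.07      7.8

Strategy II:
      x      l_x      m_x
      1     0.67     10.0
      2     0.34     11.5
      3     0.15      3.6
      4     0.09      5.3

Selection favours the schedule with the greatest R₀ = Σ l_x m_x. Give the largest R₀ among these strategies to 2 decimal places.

11.63

Strategy I: R₀ = 0.36×0.0 + 0.25×3.7 + 0.12×9.1 + 0.07×7.8 = 2.5630
Strategy II: R₀ = 0.67×10.0 + 0.34×11.5 + 0.15×3.6 + 0.09×5.3 = 11.6270
Highest R₀: strategy II with 11.6270.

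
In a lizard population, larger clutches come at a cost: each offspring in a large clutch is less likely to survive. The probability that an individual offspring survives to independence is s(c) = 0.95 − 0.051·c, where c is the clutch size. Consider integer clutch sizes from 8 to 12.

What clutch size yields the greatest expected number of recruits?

Expected recruits = c × s(c):
  c=8: 8 × 0.542 = 4.336
  c=9: 9 × 0.491 = 4.419
  c=10: 10 × 0.440 = 4.400
  c=11: 11 × 0.389 = 4.279
  c=12: 12 × 0.338 = 4.056
Maximum at c = 9 (4.419 recruits).

9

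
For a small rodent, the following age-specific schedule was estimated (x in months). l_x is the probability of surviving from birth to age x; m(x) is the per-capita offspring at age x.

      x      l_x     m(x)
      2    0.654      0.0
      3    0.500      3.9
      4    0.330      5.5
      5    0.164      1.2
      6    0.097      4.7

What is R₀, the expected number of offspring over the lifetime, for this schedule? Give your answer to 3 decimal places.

4.418

R₀ = Σ l_x m(x):
  age 2: 0.654 × 0.0 = 0.0000
  age 3: 0.500 × 3.9 = 1.9500
  age 4: 0.330 × 5.5 = 1.8150
  age 5: 0.164 × 1.2 = 0.1968
  age 6: 0.097 × 4.7 = 0.4559
R₀ = 0.0000 + 1.9500 + 1.8150 + 0.1968 + 0.4559 = 4.4177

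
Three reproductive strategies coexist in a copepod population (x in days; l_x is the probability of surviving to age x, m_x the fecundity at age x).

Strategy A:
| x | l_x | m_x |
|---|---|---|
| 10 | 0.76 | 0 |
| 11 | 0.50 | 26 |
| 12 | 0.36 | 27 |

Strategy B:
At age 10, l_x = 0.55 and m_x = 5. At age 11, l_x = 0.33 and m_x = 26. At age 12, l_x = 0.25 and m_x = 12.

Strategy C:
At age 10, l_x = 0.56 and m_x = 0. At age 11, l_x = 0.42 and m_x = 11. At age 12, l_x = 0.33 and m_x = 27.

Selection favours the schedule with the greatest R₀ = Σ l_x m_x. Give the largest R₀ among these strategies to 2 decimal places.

22.72

Strategy A: R₀ = 0.76×0 + 0.50×26 + 0.36×27 = 22.7200
Strategy B: R₀ = 0.55×5 + 0.33×26 + 0.25×12 = 14.3300
Strategy C: R₀ = 0.56×0 + 0.42×11 + 0.33×27 = 13.5300
Highest R₀: strategy A with 22.7200.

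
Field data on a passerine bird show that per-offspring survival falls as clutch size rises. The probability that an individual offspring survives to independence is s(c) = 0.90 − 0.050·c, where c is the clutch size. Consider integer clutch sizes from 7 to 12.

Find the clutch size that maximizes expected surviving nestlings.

9

Expected surviving nestlings = c × s(c):
  c=7: 7 × 0.550 = 3.850
  c=8: 8 × 0.500 = 4.000
  c=9: 9 × 0.450 = 4.050
  c=10: 10 × 0.400 = 4.000
  c=11: 11 × 0.350 = 3.850
  c=12: 12 × 0.300 = 3.600
Maximum at c = 9 (4.050 surviving nestlings).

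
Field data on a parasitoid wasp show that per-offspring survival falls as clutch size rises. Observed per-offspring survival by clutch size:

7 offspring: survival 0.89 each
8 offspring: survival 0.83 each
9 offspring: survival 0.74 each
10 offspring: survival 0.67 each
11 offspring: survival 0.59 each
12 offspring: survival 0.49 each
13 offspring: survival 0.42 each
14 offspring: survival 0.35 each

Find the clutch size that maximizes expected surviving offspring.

10

Expected surviving offspring = c × s(c):
  c=7: 7 × 0.89 = 6.230
  c=8: 8 × 0.83 = 6.640
  c=9: 9 × 0.74 = 6.660
  c=10: 10 × 0.67 = 6.700
  c=11: 11 × 0.59 = 6.490
  c=12: 12 × 0.49 = 5.880
  c=13: 13 × 0.42 = 5.460
  c=14: 14 × 0.35 = 4.900
Maximum at c = 10 (6.700 surviving offspring).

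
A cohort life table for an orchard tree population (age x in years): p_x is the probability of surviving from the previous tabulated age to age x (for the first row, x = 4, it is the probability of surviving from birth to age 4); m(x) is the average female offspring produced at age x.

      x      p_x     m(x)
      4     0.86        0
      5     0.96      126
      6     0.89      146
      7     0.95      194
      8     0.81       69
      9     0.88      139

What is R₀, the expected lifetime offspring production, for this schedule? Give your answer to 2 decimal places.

454.90

Survivorship from birth: l_x = p_4·p_5·…·p_x.
  l_4 = 0.86000
  l_5 = 0.82560
  l_6 = 0.73478
  l_7 = 0.69804
  l_8 = 0.56542
  l_9 = 0.49757
R₀ = Σ l_x m(x):
  age 4: 0.86000 × 0 = 0.0000
  age 5: 0.82560 × 126 = 104.0256
  age 6: 0.73478 × 146 = 107.2779
  age 7: 0.69804 × 194 = 135.4198
  age 8: 0.56542 × 69 = 39.0140
  age 9: 0.49757 × 139 = 69.1622
R₀ = 0.0000 + 104.0256 + 107.2779 + 135.4198 + 39.0140 + 69.1622 = 454.8995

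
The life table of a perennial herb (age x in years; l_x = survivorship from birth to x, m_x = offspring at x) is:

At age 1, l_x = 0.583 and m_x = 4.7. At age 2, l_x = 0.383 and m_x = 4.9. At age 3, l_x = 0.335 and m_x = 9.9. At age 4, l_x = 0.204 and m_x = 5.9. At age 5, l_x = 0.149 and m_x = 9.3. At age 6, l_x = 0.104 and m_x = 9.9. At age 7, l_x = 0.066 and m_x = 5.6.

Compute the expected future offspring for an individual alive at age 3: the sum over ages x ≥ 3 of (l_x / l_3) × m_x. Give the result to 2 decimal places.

l_3 = 0.335. Conditional survival from age 3 to x is l_x / l_3.
  x=3: (0.335/0.335) × 9.9 = 9.9000
  x=4: (0.204/0.335) × 5.9 = 3.5928
  x=5: (0.149/0.335) × 9.3 = 4.1364
  x=6: (0.104/0.335) × 9.9 = 3.0734
  x=7: (0.066/0.335) × 5.6 = 1.1033
Sum = 9.9000 + 3.5928 + 4.1364 + 3.0734 + 1.1033 = 21.8060

21.81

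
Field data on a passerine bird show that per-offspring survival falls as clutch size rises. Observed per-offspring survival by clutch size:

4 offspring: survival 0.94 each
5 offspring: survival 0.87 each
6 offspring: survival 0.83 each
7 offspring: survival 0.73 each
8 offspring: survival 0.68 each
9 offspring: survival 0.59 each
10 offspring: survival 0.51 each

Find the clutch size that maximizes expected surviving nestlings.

Expected surviving nestlings = c × s(c):
  c=4: 4 × 0.94 = 3.760
  c=5: 5 × 0.87 = 4.350
  c=6: 6 × 0.83 = 4.980
  c=7: 7 × 0.73 = 5.110
  c=8: 8 × 0.68 = 5.440
  c=9: 9 × 0.59 = 5.310
  c=10: 10 × 0.51 = 5.100
Maximum at c = 8 (5.440 surviving nestlings).

8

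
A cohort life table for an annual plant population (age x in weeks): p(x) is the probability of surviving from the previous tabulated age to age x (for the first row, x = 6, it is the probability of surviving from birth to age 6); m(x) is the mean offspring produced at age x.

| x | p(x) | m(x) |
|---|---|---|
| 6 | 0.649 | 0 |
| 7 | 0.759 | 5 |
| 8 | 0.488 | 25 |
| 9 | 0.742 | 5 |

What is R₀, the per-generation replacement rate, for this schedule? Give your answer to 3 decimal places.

Survivorship from birth: l_x = p_6·p_7·…·p_x.
  l_6 = 0.64900
  l_7 = 0.49259
  l_8 = 0.24038
  l_9 = 0.17837
R₀ = Σ l_x m(x):
  age 6: 0.64900 × 0 = 0.0000
  age 7: 0.49259 × 5 = 2.4629
  age 8: 0.24038 × 25 = 6.0095
  age 9: 0.17837 × 5 = 0.8919
R₀ = 0.0000 + 2.4629 + 6.0095 + 0.8919 = 9.3643

9.364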